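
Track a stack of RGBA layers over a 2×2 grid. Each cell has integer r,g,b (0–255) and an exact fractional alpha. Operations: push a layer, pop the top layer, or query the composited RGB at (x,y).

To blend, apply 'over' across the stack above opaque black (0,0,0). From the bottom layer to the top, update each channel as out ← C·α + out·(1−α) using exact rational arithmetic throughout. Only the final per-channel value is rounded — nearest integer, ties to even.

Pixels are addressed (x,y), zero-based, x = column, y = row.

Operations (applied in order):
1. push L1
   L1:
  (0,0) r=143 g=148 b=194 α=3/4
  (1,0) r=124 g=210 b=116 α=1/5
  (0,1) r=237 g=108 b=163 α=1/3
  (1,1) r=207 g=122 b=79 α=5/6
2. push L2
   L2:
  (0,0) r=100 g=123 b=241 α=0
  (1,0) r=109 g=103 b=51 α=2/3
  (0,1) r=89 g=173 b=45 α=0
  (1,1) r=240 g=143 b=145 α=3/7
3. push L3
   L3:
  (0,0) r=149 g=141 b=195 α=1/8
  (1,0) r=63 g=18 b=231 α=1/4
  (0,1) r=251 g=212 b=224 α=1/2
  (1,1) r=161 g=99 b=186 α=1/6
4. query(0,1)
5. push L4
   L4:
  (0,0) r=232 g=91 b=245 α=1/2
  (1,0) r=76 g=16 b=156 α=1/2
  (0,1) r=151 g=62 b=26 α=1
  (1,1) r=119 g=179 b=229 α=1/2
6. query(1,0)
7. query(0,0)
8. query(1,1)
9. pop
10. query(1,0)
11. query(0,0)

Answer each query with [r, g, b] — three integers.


(0,1) stack=L1,L2,L3; from [0,0,0]:
L1 α=1/3: [79, 36, 163/3]
L2 α=0: [79, 36, 163/3]
L3 α=1/2: [165, 124, 835/6]
rounded: [165, 124, 139]

at x=1,y=0 over L1,L2,L3,L4:
L1 α=1/5: [124/5, 42, 116/5]
L2 α=2/3: [1214/15, 248/3, 626/15]
L3 α=1/4: [1529/20, 133/2, 1781/20]
L4 α=1/2: [3049/40, 165/4, 4901/40]
rounded: [76, 41, 123]

(0,0) stack=L1,L2,L3,L4; from [0,0,0]:
+L1 (α=3/4) → [429/4, 111, 291/2]
+L2 (α=0) → [429/4, 111, 291/2]
+L3 (α=1/8) → [3599/32, 459/4, 2427/16]
+L4 (α=1/2) → [11023/64, 823/8, 6347/32]
= [172, 103, 198]

(1,1) stack=L1,L2,L3,L4; from [0,0,0]:
+L1 (α=5/6) → [345/2, 305/3, 395/6]
+L2 (α=3/7) → [1410/7, 2507/21, 2095/21]
+L3 (α=1/6) → [8177/42, 7307/63, 14381/126]
+L4 (α=1/2) → [13175/84, 9292/63, 43235/252]
= [157, 147, 172]

at x=1,y=0 over L1,L2,L3:
L1 α=1/5: [124/5, 42, 116/5]
L2 α=2/3: [1214/15, 248/3, 626/15]
L3 α=1/4: [1529/20, 133/2, 1781/20]
rounded: [76, 66, 89]

at x=0,y=0 over L1,L2,L3:
L1 α=3/4: [429/4, 111, 291/2]
L2 α=0: [429/4, 111, 291/2]
L3 α=1/8: [3599/32, 459/4, 2427/16]
→ [112, 115, 152]


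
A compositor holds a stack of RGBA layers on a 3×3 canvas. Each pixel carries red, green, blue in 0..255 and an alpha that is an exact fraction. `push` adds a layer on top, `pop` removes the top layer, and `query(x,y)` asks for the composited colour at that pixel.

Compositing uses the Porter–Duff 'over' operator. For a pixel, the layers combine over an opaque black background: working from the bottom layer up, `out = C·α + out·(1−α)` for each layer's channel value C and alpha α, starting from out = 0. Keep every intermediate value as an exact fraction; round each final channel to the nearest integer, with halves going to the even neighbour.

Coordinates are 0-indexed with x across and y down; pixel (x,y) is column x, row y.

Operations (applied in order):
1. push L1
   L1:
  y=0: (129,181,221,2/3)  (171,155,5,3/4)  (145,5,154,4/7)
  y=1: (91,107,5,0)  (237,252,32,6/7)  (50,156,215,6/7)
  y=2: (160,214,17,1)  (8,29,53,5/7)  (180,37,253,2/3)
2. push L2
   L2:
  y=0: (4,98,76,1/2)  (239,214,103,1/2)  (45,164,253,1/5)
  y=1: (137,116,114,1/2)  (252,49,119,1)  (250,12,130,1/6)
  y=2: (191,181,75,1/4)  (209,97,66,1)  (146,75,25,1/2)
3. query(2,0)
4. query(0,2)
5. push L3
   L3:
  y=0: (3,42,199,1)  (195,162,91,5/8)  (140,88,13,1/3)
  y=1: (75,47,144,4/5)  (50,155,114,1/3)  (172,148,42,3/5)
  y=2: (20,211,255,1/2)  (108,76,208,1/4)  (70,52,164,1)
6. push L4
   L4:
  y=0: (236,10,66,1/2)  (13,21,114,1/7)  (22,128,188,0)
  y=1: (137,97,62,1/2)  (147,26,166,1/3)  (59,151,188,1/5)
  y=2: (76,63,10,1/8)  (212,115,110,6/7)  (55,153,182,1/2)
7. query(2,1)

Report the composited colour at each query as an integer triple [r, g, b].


(2,0) stack=L1,L2; from [0,0,0]:
after L1 α=4/7: [580/7, 20/7, 88]
after L2 α=1/5: [527/7, 1228/35, 121]
= [75, 35, 121]

query (0,2) [L1,L2] — begin 0,0,0
after L1 α=1: [160, 214, 17]
after L2 α=1/4: [671/4, 823/4, 63/2]
= [168, 206, 32]

query (2,1) [L1,L2,L3,L4] — begin 0,0,0
after L1 α=6/7: [300/7, 936/7, 1290/7]
after L2 α=1/6: [1625/21, 794/7, 3680/21]
after L3 α=3/5: [14086/105, 4696/35, 10006/105]
after L4 α=1/5: [62539/525, 24069/175, 59764/525]
→ [119, 138, 114]


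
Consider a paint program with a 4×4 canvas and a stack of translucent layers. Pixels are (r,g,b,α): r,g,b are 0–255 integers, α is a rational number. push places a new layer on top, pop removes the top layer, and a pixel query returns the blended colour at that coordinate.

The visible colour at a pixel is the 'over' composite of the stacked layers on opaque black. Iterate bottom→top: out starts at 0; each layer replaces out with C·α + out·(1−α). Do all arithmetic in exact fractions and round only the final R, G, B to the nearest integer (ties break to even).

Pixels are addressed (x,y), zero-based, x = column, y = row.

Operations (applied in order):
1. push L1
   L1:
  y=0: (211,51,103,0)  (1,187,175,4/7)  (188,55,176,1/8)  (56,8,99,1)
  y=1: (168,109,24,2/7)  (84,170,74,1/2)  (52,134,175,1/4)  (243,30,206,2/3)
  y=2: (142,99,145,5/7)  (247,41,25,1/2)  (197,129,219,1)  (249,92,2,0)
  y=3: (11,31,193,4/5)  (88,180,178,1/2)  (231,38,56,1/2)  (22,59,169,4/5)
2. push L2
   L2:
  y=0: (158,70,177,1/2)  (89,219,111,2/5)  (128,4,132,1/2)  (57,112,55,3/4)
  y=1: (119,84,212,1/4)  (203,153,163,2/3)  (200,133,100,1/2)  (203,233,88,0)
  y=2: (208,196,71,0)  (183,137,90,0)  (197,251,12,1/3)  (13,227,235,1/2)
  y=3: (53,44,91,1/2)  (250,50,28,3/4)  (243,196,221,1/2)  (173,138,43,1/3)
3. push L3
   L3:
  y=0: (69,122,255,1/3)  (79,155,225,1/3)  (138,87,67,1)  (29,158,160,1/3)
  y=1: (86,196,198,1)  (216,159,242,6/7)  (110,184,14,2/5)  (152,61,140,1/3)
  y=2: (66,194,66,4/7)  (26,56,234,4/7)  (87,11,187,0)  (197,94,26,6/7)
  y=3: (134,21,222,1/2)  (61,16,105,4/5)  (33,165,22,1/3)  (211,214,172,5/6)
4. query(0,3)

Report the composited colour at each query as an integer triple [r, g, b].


query (0,3) [L1,L2,L3] — begin 0,0,0
+L1 (α=4/5) → [44/5, 124/5, 772/5]
+L2 (α=1/2) → [309/10, 172/5, 1227/10]
+L3 (α=1/2) → [1649/20, 277/10, 3447/20]
= [82, 28, 172]


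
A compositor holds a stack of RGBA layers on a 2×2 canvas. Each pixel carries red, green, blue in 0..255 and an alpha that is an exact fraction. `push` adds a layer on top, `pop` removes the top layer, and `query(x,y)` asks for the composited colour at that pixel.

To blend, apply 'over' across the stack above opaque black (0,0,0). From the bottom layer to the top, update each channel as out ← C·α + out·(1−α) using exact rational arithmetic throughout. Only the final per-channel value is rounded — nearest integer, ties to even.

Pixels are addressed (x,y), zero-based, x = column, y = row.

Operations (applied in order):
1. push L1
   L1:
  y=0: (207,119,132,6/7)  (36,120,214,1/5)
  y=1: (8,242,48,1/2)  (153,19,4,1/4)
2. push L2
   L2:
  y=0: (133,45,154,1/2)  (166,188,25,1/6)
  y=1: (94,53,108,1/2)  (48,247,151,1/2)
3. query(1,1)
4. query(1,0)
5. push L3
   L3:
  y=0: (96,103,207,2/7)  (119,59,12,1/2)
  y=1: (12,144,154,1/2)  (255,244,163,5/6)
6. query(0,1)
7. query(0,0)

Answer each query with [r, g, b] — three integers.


query (1,1) [L1,L2] — begin 0,0,0
L1 α=1/4: [153/4, 19/4, 1]
L2 α=1/2: [345/8, 1007/8, 76]
→ [43, 126, 76]

(1,0) stack=L1,L2; from [0,0,0]:
after L1 α=1/5: [36/5, 24, 214/5]
after L2 α=1/6: [101/3, 154/3, 239/6]
rounded: [34, 51, 40]

(0,1) stack=L1,L2,L3; from [0,0,0]:
+L1 (α=1/2) → [4, 121, 24]
+L2 (α=1/2) → [49, 87, 66]
+L3 (α=1/2) → [61/2, 231/2, 110]
→ [30, 116, 110]

query (0,0) [L1,L2,L3] — begin 0,0,0
+L1 (α=6/7) → [1242/7, 102, 792/7]
+L2 (α=1/2) → [2173/14, 147/2, 935/7]
+L3 (α=2/7) → [13553/98, 1147/14, 7573/49]
= [138, 82, 155]


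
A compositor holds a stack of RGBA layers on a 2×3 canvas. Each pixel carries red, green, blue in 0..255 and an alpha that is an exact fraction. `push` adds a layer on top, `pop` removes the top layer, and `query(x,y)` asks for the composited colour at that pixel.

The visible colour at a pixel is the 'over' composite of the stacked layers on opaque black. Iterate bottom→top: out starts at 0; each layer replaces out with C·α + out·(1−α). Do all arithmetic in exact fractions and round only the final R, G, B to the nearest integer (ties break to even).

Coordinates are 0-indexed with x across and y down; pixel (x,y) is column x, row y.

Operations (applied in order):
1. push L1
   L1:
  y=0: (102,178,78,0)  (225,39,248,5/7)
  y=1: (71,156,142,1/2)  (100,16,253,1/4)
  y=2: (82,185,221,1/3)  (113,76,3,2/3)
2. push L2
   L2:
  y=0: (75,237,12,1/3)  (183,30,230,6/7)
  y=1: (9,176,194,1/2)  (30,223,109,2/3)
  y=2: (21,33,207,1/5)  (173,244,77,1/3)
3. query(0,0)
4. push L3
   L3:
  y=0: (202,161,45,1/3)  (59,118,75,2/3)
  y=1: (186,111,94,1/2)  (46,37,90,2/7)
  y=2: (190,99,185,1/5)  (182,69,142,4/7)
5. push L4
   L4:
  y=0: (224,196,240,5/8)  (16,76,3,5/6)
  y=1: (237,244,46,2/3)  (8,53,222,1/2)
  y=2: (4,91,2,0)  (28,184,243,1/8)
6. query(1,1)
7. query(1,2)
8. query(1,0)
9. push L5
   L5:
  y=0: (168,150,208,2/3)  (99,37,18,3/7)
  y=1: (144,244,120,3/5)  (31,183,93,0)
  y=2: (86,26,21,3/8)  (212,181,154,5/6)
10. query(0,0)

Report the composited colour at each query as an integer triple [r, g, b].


query (0,0) [L1,L2] — begin 0,0,0
+L1 (α=0) → [0, 0, 0]
+L2 (α=1/3) → [25, 79, 4]
→ [25, 79, 4]

query (1,1) [L1,L2,L3,L4] — begin 0,0,0
L1 α=1/4: [25, 4, 253/4]
L2 α=2/3: [85/3, 150, 375/4]
L3 α=2/7: [701/21, 824/7, 2595/28]
L4 α=1/2: [869/42, 1195/14, 8811/56]
= [21, 85, 157]

at x=1,y=2 over L1,L2,L3,L4:
+L1 (α=2/3) → [226/3, 152/3, 2]
+L2 (α=1/3) → [971/9, 1036/9, 27]
+L3 (α=4/7) → [3155/21, 1864/21, 649/7]
+L4 (α=1/8) → [3239/24, 302/3, 223/2]
= [135, 101, 112]

at x=1,y=0 over L1,L2,L3,L4:
+L1 (α=5/7) → [1125/7, 195/7, 1240/7]
+L2 (α=6/7) → [8811/49, 1455/49, 10900/49]
+L3 (α=2/3) → [14593/147, 13019/147, 18250/147]
+L4 (α=5/6) → [26353/882, 68879/882, 20455/882]
→ [30, 78, 23]

query (0,0) [L1,L2,L3,L4,L5] — begin 0,0,0
after L1 α=0: [0, 0, 0]
after L2 α=1/3: [25, 79, 4]
after L3 α=1/3: [84, 319/3, 53/3]
after L4 α=5/8: [343/2, 1299/8, 1253/8]
after L5 α=2/3: [1015/6, 1233/8, 1527/8]
= [169, 154, 191]


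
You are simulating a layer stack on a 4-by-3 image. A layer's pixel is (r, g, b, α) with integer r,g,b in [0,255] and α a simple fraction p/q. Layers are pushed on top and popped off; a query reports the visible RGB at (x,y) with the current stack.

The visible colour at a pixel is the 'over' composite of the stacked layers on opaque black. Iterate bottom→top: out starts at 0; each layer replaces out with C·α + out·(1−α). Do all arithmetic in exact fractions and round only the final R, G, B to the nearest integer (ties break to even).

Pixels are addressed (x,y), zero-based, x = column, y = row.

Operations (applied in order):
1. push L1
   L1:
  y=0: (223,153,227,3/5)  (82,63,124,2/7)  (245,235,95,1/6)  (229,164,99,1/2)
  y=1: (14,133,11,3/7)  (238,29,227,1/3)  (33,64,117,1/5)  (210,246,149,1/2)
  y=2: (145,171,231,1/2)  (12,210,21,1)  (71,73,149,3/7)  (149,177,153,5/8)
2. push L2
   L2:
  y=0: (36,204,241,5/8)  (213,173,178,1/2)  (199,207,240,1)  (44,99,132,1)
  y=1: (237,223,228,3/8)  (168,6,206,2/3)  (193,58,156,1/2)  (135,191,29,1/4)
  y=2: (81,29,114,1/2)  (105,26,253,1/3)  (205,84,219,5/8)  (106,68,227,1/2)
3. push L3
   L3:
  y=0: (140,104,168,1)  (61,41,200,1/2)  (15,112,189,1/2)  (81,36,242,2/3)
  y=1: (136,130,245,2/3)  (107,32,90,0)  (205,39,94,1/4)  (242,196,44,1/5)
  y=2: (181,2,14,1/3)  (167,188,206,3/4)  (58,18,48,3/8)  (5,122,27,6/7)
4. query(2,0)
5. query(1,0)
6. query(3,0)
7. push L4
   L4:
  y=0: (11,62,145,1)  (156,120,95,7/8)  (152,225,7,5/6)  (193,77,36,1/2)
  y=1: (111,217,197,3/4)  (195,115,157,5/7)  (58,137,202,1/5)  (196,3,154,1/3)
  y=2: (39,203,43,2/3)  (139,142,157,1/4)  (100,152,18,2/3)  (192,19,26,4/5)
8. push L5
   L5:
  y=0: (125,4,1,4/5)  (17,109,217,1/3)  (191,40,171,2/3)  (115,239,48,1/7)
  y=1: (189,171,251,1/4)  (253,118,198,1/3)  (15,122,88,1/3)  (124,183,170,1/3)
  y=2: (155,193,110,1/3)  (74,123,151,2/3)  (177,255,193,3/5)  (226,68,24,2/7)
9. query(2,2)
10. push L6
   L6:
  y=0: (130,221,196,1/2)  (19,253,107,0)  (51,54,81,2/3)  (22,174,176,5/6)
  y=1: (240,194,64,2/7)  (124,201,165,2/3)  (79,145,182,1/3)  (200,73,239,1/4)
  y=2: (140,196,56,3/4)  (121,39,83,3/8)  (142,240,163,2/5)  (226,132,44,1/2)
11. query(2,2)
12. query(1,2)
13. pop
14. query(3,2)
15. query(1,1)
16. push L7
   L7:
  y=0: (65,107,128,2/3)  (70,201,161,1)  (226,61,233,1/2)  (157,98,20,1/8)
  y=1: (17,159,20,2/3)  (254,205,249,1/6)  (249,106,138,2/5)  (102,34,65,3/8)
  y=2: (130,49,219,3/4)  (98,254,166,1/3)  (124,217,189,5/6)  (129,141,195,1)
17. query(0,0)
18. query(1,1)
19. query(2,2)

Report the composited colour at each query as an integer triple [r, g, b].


at x=2,y=0 over L1,L2,L3:
L1 α=1/6: [245/6, 235/6, 95/6]
L2 α=1: [199, 207, 240]
L3 α=1/2: [107, 319/2, 429/2]
rounded: [107, 160, 214]

(1,0) stack=L1,L2,L3; from [0,0,0]:
L1 α=2/7: [164/7, 18, 248/7]
L2 α=1/2: [1655/14, 191/2, 747/7]
L3 α=1/2: [2509/28, 273/4, 2147/14]
rounded: [90, 68, 153]

query (3,0) [L1,L2,L3] — begin 0,0,0
after L1 α=1/2: [229/2, 82, 99/2]
after L2 α=1: [44, 99, 132]
after L3 α=2/3: [206/3, 57, 616/3]
rounded: [69, 57, 205]

query (2,2) [L1,L2,L3,L4,L5] — begin 0,0,0
+L1 (α=3/7) → [213/7, 219/7, 447/7]
+L2 (α=5/8) → [3907/28, 3597/56, 4503/28]
+L3 (α=3/8) → [24407/224, 21009/448, 26547/224]
+L4 (α=2/3) → [23069/224, 157201/1344, 11537/224]
+L5 (α=3/5) → [82541/560, 671281/3360, 15277/112]
→ [147, 200, 136]

(2,2) stack=L1,L2,L3,L4,L5,L6; from [0,0,0]:
+L1 (α=3/7) → [213/7, 219/7, 447/7]
+L2 (α=5/8) → [3907/28, 3597/56, 4503/28]
+L3 (α=3/8) → [24407/224, 21009/448, 26547/224]
+L4 (α=2/3) → [23069/224, 157201/1344, 11537/224]
+L5 (α=3/5) → [82541/560, 671281/3360, 15277/112]
+L6 (α=2/5) → [406663/2800, 1208881/5600, 82343/560]
= [145, 216, 147]

at x=1,y=2 over L1,L2,L3,L4,L5,L6:
after L1 α=1: [12, 210, 21]
after L2 α=1/3: [43, 446/3, 295/3]
after L3 α=3/4: [136, 1069/6, 2149/12]
after L4 α=1/4: [547/4, 1353/8, 2777/16]
after L5 α=2/3: [1139/12, 1107/8, 7609/48]
after L6 α=3/8: [10051/96, 6471/64, 49997/384]
rounded: [105, 101, 130]

(3,2) stack=L1,L2,L3,L4,L5; from [0,0,0]:
after L1 α=5/8: [745/8, 885/8, 765/8]
after L2 α=1/2: [1593/16, 1429/16, 2581/16]
after L3 α=6/7: [2073/112, 13141/112, 739/16]
after L4 α=4/5: [88089/560, 21653/560, 2403/80]
after L5 α=2/7: [138713/784, 36885/784, 453/16]
→ [177, 47, 28]

at x=1,y=1 over L1,L2,L3,L4,L5:
+L1 (α=1/3) → [238/3, 29/3, 227/3]
+L2 (α=2/3) → [1246/9, 65/9, 1463/9]
+L3 (α=0) → [1246/9, 65/9, 1463/9]
+L4 (α=5/7) → [11267/63, 5305/63, 9991/63]
+L5 (α=1/3) → [38473/189, 18044/189, 32456/189]
= [204, 95, 172]

(0,0) stack=L1,L2,L3,L4,L5,L7; from [0,0,0]:
+L1 (α=3/5) → [669/5, 459/5, 681/5]
+L2 (α=5/8) → [2907/40, 6477/40, 2017/10]
+L3 (α=1) → [140, 104, 168]
+L4 (α=1) → [11, 62, 145]
+L5 (α=4/5) → [511/5, 78/5, 149/5]
+L7 (α=2/3) → [387/5, 1148/15, 1429/15]
= [77, 77, 95]

at x=1,y=1 over L1,L2,L3,L4,L5,L7:
after L1 α=1/3: [238/3, 29/3, 227/3]
after L2 α=2/3: [1246/9, 65/9, 1463/9]
after L3 α=0: [1246/9, 65/9, 1463/9]
after L4 α=5/7: [11267/63, 5305/63, 9991/63]
after L5 α=1/3: [38473/189, 18044/189, 32456/189]
after L7 α=1/6: [240371/1134, 128965/1134, 209341/1134]
→ [212, 114, 185]

(2,2) stack=L1,L2,L3,L4,L5,L7; from [0,0,0]:
L1 α=3/7: [213/7, 219/7, 447/7]
L2 α=5/8: [3907/28, 3597/56, 4503/28]
L3 α=3/8: [24407/224, 21009/448, 26547/224]
L4 α=2/3: [23069/224, 157201/1344, 11537/224]
L5 α=3/5: [82541/560, 671281/3360, 15277/112]
L7 α=5/6: [143247/1120, 4316881/20160, 121117/672]
→ [128, 214, 180]


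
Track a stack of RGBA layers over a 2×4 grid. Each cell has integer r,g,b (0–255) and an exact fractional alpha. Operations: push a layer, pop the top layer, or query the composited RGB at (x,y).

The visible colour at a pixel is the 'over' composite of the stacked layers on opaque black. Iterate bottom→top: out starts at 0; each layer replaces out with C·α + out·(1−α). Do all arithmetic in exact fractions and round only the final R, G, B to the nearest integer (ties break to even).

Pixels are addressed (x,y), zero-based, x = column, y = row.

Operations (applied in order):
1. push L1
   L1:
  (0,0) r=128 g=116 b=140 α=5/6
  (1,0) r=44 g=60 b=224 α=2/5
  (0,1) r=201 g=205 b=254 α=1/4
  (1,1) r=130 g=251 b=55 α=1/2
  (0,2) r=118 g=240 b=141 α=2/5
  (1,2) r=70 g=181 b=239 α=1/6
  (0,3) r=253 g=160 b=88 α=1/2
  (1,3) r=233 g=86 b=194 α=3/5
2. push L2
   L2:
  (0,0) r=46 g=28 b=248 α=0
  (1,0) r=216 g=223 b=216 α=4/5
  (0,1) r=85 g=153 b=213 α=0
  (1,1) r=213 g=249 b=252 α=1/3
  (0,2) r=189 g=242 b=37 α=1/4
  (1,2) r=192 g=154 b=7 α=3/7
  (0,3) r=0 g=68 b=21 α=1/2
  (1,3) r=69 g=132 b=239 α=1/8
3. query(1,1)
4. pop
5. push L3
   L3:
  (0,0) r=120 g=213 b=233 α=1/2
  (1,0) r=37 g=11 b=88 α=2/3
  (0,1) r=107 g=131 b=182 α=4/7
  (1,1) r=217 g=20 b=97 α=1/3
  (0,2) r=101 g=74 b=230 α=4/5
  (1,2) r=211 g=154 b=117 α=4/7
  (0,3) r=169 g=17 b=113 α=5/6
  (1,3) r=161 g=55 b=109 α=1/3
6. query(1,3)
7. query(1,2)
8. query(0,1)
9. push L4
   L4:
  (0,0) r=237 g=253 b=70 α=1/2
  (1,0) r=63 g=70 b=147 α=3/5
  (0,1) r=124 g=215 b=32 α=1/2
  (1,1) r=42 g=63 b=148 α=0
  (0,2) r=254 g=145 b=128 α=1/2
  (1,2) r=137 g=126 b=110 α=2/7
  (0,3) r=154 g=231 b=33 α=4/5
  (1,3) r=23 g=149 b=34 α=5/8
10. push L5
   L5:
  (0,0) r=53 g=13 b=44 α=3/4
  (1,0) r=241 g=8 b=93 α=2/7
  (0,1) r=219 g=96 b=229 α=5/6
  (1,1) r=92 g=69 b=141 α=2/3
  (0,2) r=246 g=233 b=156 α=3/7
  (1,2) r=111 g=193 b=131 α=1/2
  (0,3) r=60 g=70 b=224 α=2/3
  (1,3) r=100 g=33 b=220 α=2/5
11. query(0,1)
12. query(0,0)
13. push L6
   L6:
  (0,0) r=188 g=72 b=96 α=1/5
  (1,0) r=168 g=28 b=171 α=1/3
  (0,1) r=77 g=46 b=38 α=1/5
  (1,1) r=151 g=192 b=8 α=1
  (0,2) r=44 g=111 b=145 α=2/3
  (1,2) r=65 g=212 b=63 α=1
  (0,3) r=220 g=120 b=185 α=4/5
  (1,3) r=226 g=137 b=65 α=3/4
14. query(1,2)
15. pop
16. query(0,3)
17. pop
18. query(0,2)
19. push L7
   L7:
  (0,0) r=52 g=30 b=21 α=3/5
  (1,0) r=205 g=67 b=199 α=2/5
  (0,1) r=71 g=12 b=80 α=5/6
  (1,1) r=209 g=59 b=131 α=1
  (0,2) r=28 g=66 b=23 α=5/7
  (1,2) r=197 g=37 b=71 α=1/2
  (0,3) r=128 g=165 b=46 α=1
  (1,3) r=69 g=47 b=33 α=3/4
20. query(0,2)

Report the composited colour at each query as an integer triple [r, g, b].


at x=1,y=1 over L1,L2:
after L1 α=1/2: [65, 251/2, 55/2]
after L2 α=1/3: [343/3, 500/3, 307/3]
→ [114, 167, 102]

query (1,3) [L1,L3] — begin 0,0,0
after L1 α=3/5: [699/5, 258/5, 582/5]
after L3 α=1/3: [2203/15, 791/15, 1709/15]
= [147, 53, 114]

(1,2) stack=L1,L3; from [0,0,0]:
L1 α=1/6: [35/3, 181/6, 239/6]
L3 α=4/7: [879/7, 1413/14, 1175/14]
rounded: [126, 101, 84]

query (0,1) [L1,L3] — begin 0,0,0
L1 α=1/4: [201/4, 205/4, 127/2]
L3 α=4/7: [2315/28, 2711/28, 1837/14]
= [83, 97, 131]

at x=0,y=1 over L1,L3,L4,L5:
L1 α=1/4: [201/4, 205/4, 127/2]
L3 α=4/7: [2315/28, 2711/28, 1837/14]
L4 α=1/2: [5787/56, 8731/56, 2285/28]
L5 α=5/6: [22369/112, 35611/336, 34345/168]
→ [200, 106, 204]

at x=0,y=0 over L1,L3,L4,L5:
L1 α=5/6: [320/3, 290/3, 350/3]
L3 α=1/2: [340/3, 929/6, 1049/6]
L4 α=1/2: [1051/6, 2447/12, 1469/12]
L5 α=3/4: [2005/24, 2915/48, 3053/48]
rounded: [84, 61, 64]

at x=1,y=2 over L1,L3,L4,L5,L6:
L1 α=1/6: [35/3, 181/6, 239/6]
L3 α=4/7: [879/7, 1413/14, 1175/14]
L4 α=2/7: [6313/49, 10593/98, 8955/98]
L5 α=1/2: [5876/49, 29507/196, 21793/196]
L6 α=1: [65, 212, 63]
→ [65, 212, 63]

at x=0,y=3 over L1,L3,L4,L5:
after L1 α=1/2: [253/2, 80, 44]
after L3 α=5/6: [1943/12, 55/2, 203/2]
after L4 α=4/5: [1867/12, 1903/10, 467/10]
after L5 α=2/3: [3307/36, 1101/10, 1649/10]
→ [92, 110, 165]

query (0,2) [L1,L3,L4] — begin 0,0,0
+L1 (α=2/5) → [236/5, 96, 282/5]
+L3 (α=4/5) → [2256/25, 392/5, 4882/25]
+L4 (α=1/2) → [4303/25, 1117/10, 4041/25]
= [172, 112, 162]

at x=0,y=2 over L1,L3,L4,L7:
+L1 (α=2/5) → [236/5, 96, 282/5]
+L3 (α=4/5) → [2256/25, 392/5, 4882/25]
+L4 (α=1/2) → [4303/25, 1117/10, 4041/25]
+L7 (α=5/7) → [12106/175, 2767/35, 10957/175]
= [69, 79, 63]


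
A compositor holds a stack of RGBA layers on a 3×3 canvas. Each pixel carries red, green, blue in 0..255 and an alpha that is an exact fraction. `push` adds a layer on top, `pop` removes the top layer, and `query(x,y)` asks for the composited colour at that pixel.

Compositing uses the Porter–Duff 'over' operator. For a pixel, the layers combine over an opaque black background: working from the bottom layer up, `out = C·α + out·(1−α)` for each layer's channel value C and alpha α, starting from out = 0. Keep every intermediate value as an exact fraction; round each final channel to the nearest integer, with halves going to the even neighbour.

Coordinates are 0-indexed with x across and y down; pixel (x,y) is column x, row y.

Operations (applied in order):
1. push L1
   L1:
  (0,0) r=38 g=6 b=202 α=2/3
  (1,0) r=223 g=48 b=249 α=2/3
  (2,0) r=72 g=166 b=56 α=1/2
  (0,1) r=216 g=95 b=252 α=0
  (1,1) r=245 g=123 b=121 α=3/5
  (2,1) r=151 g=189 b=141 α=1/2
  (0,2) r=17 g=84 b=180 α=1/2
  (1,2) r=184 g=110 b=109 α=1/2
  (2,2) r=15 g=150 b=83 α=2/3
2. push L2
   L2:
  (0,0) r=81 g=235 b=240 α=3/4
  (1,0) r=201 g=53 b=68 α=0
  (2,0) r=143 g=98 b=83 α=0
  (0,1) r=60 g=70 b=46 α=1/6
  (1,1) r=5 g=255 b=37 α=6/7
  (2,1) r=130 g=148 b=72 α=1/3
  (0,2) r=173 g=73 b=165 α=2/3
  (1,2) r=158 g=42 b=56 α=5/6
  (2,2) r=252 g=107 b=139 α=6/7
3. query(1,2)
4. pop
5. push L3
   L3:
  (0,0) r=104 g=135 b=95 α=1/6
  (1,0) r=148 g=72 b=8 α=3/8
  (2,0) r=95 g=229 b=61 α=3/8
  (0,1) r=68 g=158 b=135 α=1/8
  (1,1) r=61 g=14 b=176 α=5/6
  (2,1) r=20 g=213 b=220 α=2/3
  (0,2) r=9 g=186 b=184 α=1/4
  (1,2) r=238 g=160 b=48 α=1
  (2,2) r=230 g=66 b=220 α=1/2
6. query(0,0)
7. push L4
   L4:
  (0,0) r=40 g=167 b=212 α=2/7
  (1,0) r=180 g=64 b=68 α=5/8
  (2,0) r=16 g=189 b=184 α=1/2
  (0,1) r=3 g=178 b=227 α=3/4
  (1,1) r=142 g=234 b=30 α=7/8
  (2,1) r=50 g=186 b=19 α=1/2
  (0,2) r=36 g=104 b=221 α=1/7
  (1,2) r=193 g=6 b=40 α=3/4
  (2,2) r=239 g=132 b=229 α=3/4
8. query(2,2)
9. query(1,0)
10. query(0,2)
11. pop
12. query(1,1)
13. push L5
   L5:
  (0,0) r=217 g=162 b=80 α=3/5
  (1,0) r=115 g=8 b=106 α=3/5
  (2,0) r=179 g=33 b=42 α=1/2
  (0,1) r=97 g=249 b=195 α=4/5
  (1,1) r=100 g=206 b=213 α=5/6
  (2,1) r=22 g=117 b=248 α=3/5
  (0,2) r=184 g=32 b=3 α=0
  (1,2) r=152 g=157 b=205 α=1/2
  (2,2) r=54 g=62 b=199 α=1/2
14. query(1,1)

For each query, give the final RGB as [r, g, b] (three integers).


query (1,2) [L1,L2] — begin 0,0,0
L1 α=1/2: [92, 55, 109/2]
L2 α=5/6: [147, 265/6, 223/4]
= [147, 44, 56]

(0,0) stack=L1,L3; from [0,0,0]:
L1 α=2/3: [76/3, 4, 404/3]
L3 α=1/6: [346/9, 155/6, 2305/18]
= [38, 26, 128]

(2,2) stack=L1,L3,L4; from [0,0,0]:
+L1 (α=2/3) → [10, 100, 166/3]
+L3 (α=1/2) → [120, 83, 413/3]
+L4 (α=3/4) → [837/4, 479/4, 1237/6]
rounded: [209, 120, 206]

(1,0) stack=L1,L3,L4; from [0,0,0]:
after L1 α=2/3: [446/3, 32, 166]
after L3 α=3/8: [1781/12, 47, 427/4]
after L4 α=5/8: [5381/32, 461/8, 2641/32]
→ [168, 58, 83]

(0,2) stack=L1,L3,L4; from [0,0,0]:
after L1 α=1/2: [17/2, 42, 90]
after L3 α=1/4: [69/8, 78, 227/2]
after L4 α=1/7: [351/28, 572/7, 902/7]
= [13, 82, 129]

query (1,1) [L1,L3] — begin 0,0,0
+L1 (α=3/5) → [147, 369/5, 363/5]
+L3 (α=5/6) → [226/3, 719/30, 4763/30]
→ [75, 24, 159]

(1,1) stack=L1,L3,L5; from [0,0,0]:
after L1 α=3/5: [147, 369/5, 363/5]
after L3 α=5/6: [226/3, 719/30, 4763/30]
after L5 α=5/6: [863/9, 31619/180, 36713/180]
= [96, 176, 204]


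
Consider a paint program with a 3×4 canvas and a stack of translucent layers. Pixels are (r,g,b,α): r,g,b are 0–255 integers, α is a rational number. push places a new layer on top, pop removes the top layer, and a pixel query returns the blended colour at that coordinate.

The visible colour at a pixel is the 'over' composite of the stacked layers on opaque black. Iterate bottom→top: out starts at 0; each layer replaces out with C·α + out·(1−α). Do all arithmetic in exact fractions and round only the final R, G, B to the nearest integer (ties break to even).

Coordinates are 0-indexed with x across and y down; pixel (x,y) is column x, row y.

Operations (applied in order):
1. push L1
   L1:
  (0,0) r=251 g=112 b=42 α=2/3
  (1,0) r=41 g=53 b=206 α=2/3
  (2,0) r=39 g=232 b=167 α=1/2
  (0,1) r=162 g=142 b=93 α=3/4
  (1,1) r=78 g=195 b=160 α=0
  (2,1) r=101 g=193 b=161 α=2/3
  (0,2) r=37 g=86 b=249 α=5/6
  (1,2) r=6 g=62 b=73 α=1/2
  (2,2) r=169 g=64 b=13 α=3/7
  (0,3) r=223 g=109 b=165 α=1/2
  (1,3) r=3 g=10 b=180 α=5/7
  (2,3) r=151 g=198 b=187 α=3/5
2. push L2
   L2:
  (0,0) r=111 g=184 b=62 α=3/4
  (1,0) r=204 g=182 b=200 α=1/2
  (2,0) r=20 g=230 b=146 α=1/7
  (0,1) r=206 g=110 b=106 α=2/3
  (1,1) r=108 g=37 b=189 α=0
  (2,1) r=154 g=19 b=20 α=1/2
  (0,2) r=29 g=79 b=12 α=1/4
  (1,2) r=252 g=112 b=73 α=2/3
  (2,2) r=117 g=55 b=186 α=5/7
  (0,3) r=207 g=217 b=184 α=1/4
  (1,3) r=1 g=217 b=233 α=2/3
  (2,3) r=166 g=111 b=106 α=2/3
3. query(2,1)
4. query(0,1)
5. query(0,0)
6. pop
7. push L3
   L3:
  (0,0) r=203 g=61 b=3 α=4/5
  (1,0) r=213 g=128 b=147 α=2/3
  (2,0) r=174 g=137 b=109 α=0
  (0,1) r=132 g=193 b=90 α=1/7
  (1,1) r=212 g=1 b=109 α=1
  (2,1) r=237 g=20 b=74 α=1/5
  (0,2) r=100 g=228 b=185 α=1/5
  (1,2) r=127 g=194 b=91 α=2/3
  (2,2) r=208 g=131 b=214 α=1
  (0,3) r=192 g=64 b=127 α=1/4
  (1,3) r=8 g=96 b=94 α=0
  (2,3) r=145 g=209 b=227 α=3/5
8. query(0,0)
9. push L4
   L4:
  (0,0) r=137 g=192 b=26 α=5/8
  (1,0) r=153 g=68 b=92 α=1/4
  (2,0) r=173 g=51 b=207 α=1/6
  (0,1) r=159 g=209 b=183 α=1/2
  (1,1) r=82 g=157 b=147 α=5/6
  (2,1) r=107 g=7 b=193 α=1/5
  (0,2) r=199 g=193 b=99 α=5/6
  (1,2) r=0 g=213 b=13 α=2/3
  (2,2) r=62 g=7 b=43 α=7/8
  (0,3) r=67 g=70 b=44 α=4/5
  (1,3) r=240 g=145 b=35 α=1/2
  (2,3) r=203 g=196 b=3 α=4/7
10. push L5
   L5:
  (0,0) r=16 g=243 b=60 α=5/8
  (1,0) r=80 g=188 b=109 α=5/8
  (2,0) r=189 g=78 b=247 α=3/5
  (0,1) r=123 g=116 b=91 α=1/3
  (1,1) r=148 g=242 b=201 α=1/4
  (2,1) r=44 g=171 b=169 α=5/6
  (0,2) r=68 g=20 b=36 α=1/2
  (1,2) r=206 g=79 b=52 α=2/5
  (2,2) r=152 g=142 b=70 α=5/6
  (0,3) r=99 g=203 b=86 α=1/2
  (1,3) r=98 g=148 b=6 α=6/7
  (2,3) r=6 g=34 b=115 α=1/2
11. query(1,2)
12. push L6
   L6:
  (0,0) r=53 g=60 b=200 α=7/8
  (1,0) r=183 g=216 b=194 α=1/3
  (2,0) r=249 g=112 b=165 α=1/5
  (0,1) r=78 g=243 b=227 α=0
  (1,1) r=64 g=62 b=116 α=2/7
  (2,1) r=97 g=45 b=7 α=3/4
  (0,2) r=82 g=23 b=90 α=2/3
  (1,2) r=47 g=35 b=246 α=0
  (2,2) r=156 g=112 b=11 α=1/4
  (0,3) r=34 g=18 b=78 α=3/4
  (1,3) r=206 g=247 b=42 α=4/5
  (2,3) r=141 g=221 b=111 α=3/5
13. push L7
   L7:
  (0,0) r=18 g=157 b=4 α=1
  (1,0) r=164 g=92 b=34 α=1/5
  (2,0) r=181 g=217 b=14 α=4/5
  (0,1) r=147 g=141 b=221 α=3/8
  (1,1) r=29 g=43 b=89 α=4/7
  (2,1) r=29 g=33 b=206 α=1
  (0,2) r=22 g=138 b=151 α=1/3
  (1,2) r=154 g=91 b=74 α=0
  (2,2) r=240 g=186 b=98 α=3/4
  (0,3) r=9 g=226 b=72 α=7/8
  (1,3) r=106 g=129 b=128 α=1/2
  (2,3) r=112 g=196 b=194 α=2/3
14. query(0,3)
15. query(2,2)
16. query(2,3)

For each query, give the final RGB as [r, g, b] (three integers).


at x=2,y=1 over L1,L2:
after L1 α=2/3: [202/3, 386/3, 322/3]
after L2 α=1/2: [332/3, 443/6, 191/3]
= [111, 74, 64]

at x=0,y=1 over L1,L2:
L1 α=3/4: [243/2, 213/2, 279/4]
L2 α=2/3: [1067/6, 653/6, 1127/12]
→ [178, 109, 94]

query (0,0) [L1,L2] — begin 0,0,0
after L1 α=2/3: [502/3, 224/3, 28]
after L2 α=3/4: [1501/12, 470/3, 107/2]
→ [125, 157, 54]

query (0,0) [L1,L3] — begin 0,0,0
+L1 (α=2/3) → [502/3, 224/3, 28]
+L3 (α=4/5) → [2938/15, 956/15, 8]
→ [196, 64, 8]

query (1,2) [L1,L3,L4,L5] — begin 0,0,0
after L1 α=1/2: [3, 31, 73/2]
after L3 α=2/3: [257/3, 419/3, 437/6]
after L4 α=2/3: [257/9, 1697/9, 593/18]
after L5 α=2/5: [1493/15, 2171/15, 1217/30]
→ [100, 145, 41]

query (0,3) [L1,L3,L4,L5,L6,L7] — begin 0,0,0
L1 α=1/2: [223/2, 109/2, 165/2]
L3 α=1/4: [1053/8, 455/8, 749/8]
L4 α=4/5: [3197/40, 539/8, 2157/40]
L5 α=1/2: [7157/80, 2163/16, 5597/80]
L6 α=3/4: [15317/320, 3027/64, 24317/320]
L7 α=7/8: [35477/2560, 104275/512, 185597/2560]
rounded: [14, 204, 72]

query (2,2) [L1,L3,L4,L5,L6,L7] — begin 0,0,0
after L1 α=3/7: [507/7, 192/7, 39/7]
after L3 α=1: [208, 131, 214]
after L4 α=7/8: [321/4, 45/2, 515/8]
after L5 α=5/6: [3361/24, 1465/12, 1105/16]
after L6 α=1/4: [4609/32, 1913/16, 3491/64]
after L7 α=3/4: [27649/128, 10841/64, 22307/256]
rounded: [216, 169, 87]

(2,3) stack=L1,L3,L4,L5,L6,L7; from [0,0,0]:
+L1 (α=3/5) → [453/5, 594/5, 561/5]
+L3 (α=3/5) → [3081/25, 4323/25, 4527/25]
+L4 (α=4/7) → [29543/175, 32569/175, 1983/25]
+L5 (α=1/2) → [30593/350, 38519/350, 2429/25]
+L6 (α=3/5) → [104618/875, 154544/875, 13183/125]
+L7 (α=2/3) → [100206/875, 165848/875, 20561/125]
= [115, 190, 164]


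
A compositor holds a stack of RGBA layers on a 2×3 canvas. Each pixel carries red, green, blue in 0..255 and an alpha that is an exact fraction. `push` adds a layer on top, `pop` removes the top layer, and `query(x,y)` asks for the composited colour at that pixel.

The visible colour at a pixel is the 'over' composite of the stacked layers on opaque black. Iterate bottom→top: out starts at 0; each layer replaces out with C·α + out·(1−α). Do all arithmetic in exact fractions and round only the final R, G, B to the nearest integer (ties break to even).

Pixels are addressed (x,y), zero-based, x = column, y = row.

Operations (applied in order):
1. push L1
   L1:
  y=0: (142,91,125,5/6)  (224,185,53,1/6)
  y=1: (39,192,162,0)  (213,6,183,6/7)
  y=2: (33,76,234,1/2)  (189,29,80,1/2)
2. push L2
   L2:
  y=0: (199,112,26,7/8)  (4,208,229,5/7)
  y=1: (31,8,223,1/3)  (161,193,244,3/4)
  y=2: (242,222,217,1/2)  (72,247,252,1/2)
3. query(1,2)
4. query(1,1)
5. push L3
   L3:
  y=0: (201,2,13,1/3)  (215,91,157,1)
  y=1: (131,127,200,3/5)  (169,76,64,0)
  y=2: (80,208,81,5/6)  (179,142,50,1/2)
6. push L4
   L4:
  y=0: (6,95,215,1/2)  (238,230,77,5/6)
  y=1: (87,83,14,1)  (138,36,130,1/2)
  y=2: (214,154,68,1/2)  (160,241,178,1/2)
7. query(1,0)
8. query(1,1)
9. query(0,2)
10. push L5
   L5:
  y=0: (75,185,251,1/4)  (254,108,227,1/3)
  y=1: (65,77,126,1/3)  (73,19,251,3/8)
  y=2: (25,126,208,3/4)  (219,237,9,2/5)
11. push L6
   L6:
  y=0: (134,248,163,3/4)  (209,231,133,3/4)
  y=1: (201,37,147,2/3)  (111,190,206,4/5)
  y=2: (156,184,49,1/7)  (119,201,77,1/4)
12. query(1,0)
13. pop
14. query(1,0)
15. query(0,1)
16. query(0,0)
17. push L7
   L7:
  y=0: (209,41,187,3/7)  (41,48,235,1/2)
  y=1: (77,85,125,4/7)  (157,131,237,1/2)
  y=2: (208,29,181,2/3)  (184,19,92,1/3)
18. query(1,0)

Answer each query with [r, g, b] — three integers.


(1,2) stack=L1,L2; from [0,0,0]:
L1 α=1/2: [189/2, 29/2, 40]
L2 α=1/2: [333/4, 523/4, 146]
= [83, 131, 146]

query (1,1) [L1,L2] — begin 0,0,0
+L1 (α=6/7) → [1278/7, 36/7, 1098/7]
+L2 (α=3/4) → [4659/28, 4089/28, 3111/14]
rounded: [166, 146, 222]

(1,0) stack=L1,L2,L3,L4; from [0,0,0]:
+L1 (α=1/6) → [112/3, 185/6, 53/6]
+L2 (α=5/7) → [284/21, 3305/21, 3488/21]
+L3 (α=1) → [215, 91, 157]
+L4 (α=5/6) → [1405/6, 1241/6, 271/3]
→ [234, 207, 90]

(1,1) stack=L1,L2,L3,L4; from [0,0,0]:
after L1 α=6/7: [1278/7, 36/7, 1098/7]
after L2 α=3/4: [4659/28, 4089/28, 3111/14]
after L3 α=0: [4659/28, 4089/28, 3111/14]
after L4 α=1/2: [8523/56, 5097/56, 4931/28]
→ [152, 91, 176]

(0,2) stack=L1,L2,L3,L4; from [0,0,0]:
+L1 (α=1/2) → [33/2, 38, 117]
+L2 (α=1/2) → [517/4, 130, 167]
+L3 (α=5/6) → [2117/24, 195, 286/3]
+L4 (α=1/2) → [7253/48, 349/2, 245/3]
= [151, 174, 82]

(1,0) stack=L1,L2,L3,L4,L5,L6; from [0,0,0]:
after L1 α=1/6: [112/3, 185/6, 53/6]
after L2 α=5/7: [284/21, 3305/21, 3488/21]
after L3 α=1: [215, 91, 157]
after L4 α=5/6: [1405/6, 1241/6, 271/3]
after L5 α=1/3: [2167/9, 1565/9, 1223/9]
after L6 α=3/4: [3905/18, 3901/18, 2407/18]
→ [217, 217, 134]

query (1,0) [L1,L2,L3,L4,L5] — begin 0,0,0
after L1 α=1/6: [112/3, 185/6, 53/6]
after L2 α=5/7: [284/21, 3305/21, 3488/21]
after L3 α=1: [215, 91, 157]
after L4 α=5/6: [1405/6, 1241/6, 271/3]
after L5 α=1/3: [2167/9, 1565/9, 1223/9]
rounded: [241, 174, 136]

(0,1) stack=L1,L2,L3,L4,L5; from [0,0,0]:
L1 α=0: [0, 0, 0]
L2 α=1/3: [31/3, 8/3, 223/3]
L3 α=3/5: [1241/15, 1159/15, 2246/15]
L4 α=1: [87, 83, 14]
L5 α=1/3: [239/3, 81, 154/3]
→ [80, 81, 51]

(0,0) stack=L1,L2,L3,L4,L5; from [0,0,0]:
+L1 (α=5/6) → [355/3, 455/6, 625/6]
+L2 (α=7/8) → [2267/12, 5159/48, 1717/48]
+L3 (α=1/3) → [3473/18, 5207/72, 2029/72]
+L4 (α=1/2) → [3581/36, 12047/144, 17509/144]
+L5 (α=1/4) → [4481/48, 20927/192, 29557/192]
rounded: [93, 109, 154]

(1,0) stack=L1,L2,L3,L4,L5,L7; from [0,0,0]:
L1 α=1/6: [112/3, 185/6, 53/6]
L2 α=5/7: [284/21, 3305/21, 3488/21]
L3 α=1: [215, 91, 157]
L4 α=5/6: [1405/6, 1241/6, 271/3]
L5 α=1/3: [2167/9, 1565/9, 1223/9]
L7 α=1/2: [1268/9, 1997/18, 1669/9]
rounded: [141, 111, 185]


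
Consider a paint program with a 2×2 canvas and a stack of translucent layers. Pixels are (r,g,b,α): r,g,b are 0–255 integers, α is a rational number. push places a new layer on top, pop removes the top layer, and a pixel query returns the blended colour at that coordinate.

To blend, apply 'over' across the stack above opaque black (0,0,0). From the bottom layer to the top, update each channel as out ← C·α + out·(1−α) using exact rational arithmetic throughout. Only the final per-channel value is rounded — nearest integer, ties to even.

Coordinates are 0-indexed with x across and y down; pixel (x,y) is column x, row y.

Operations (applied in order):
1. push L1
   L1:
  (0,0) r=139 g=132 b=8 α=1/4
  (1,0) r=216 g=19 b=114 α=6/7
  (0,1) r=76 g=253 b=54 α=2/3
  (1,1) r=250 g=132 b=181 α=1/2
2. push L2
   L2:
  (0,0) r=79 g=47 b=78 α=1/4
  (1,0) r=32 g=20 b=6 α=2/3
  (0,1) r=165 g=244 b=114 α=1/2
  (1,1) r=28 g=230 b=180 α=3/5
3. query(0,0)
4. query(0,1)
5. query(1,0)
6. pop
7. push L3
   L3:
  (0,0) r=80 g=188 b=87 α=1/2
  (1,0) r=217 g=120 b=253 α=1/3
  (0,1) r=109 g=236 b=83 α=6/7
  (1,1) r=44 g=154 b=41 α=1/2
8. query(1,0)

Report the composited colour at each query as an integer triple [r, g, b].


at x=0,y=0 over L1,L2:
after L1 α=1/4: [139/4, 33, 2]
after L2 α=1/4: [733/16, 73/2, 21]
→ [46, 36, 21]

query (0,1) [L1,L2] — begin 0,0,0
L1 α=2/3: [152/3, 506/3, 36]
L2 α=1/2: [647/6, 619/3, 75]
→ [108, 206, 75]

(1,0) stack=L1,L2; from [0,0,0]:
after L1 α=6/7: [1296/7, 114/7, 684/7]
after L2 α=2/3: [1744/21, 394/21, 256/7]
rounded: [83, 19, 37]

query (1,0) [L1,L3] — begin 0,0,0
after L1 α=6/7: [1296/7, 114/7, 684/7]
after L3 α=1/3: [4111/21, 356/7, 3139/21]
→ [196, 51, 149]


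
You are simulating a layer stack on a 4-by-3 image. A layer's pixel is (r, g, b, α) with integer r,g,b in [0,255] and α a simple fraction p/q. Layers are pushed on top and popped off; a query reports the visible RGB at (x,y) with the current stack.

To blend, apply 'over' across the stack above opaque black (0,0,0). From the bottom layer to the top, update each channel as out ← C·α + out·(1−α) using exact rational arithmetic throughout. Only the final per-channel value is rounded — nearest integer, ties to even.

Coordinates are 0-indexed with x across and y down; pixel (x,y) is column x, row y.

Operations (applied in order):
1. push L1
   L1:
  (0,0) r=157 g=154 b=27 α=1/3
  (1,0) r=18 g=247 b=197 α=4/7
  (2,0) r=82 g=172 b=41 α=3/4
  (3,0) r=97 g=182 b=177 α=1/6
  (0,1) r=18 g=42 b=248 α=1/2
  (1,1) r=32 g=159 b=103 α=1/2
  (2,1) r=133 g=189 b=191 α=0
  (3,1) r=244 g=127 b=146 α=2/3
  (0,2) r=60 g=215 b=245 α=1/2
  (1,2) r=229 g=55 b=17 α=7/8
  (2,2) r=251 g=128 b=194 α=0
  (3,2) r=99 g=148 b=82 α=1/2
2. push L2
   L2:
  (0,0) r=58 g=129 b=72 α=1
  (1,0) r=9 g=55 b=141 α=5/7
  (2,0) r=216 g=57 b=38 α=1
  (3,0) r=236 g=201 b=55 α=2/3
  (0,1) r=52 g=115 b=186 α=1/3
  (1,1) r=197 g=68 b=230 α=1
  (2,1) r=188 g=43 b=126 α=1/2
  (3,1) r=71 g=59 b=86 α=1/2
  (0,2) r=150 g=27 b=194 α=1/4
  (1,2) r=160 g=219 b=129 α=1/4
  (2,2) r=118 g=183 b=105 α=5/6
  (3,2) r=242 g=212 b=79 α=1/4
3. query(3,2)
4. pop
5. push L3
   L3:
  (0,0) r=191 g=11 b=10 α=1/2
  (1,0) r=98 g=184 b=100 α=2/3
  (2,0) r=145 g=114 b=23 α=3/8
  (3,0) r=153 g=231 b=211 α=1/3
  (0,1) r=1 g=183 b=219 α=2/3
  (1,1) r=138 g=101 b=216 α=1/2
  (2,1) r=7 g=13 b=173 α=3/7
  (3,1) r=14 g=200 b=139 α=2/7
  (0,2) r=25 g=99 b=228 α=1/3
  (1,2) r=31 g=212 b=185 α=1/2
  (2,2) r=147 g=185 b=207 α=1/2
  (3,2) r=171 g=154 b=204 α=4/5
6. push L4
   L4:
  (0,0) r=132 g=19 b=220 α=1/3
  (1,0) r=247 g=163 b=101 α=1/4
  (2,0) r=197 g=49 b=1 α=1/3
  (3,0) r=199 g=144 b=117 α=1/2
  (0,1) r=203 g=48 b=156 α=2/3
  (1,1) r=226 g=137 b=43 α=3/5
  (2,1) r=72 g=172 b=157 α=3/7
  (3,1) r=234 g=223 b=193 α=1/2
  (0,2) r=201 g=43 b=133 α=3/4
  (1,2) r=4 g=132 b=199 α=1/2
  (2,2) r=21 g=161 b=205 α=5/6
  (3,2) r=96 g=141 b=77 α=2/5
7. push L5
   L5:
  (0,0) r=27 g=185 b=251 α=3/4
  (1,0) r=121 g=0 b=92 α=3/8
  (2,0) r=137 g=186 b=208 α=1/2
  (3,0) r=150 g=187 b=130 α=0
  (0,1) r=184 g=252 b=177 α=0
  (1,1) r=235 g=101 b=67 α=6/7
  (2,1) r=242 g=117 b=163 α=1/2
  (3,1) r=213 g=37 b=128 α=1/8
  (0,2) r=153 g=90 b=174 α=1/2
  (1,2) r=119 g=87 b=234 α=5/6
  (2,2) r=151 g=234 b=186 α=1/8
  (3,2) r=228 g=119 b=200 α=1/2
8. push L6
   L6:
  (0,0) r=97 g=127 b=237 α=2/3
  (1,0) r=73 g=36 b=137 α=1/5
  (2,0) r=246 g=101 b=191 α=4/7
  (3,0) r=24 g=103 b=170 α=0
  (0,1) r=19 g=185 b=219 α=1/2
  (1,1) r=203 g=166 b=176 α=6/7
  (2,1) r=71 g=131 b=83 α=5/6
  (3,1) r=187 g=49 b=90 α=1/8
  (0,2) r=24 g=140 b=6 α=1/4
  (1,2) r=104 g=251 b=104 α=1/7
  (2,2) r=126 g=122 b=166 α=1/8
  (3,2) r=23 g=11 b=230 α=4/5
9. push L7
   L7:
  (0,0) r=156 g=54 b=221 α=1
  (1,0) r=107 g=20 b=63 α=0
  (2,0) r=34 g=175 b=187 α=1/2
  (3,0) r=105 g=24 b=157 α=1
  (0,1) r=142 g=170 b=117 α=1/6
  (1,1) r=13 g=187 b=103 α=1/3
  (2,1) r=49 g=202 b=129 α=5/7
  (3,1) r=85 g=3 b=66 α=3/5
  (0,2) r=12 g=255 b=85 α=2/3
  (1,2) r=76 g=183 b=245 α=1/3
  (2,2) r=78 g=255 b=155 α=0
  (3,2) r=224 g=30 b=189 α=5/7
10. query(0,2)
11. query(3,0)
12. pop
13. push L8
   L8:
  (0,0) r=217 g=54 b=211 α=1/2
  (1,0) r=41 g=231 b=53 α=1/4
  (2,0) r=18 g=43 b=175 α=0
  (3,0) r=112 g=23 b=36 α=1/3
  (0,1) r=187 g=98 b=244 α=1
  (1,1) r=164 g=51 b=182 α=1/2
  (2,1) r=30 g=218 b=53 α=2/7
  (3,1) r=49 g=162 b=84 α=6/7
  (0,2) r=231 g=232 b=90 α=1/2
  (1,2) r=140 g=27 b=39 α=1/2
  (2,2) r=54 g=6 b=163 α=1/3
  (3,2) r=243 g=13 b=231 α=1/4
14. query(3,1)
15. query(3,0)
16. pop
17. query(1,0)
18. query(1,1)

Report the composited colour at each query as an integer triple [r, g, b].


at x=3,y=2 over L1,L2:
+L1 (α=1/2) → [99/2, 74, 41]
+L2 (α=1/4) → [781/8, 217/2, 101/2]
→ [98, 108, 50]

query (0,2) [L1,L3,L4,L5,L6,L7] — begin 0,0,0
after L1 α=1/2: [30, 215/2, 245/2]
after L3 α=1/3: [85/3, 314/3, 473/3]
after L4 α=3/4: [947/6, 701/12, 835/6]
after L5 α=1/2: [1865/12, 1781/24, 1879/12]
after L6 α=1/4: [1961/16, 2901/32, 1903/16]
after L7 α=2/3: [2345/48, 6407/32, 1541/16]
→ [49, 200, 96]

at x=3,y=0 over L1,L3,L4,L5,L6,L7:
+L1 (α=1/6) → [97/6, 91/3, 59/2]
+L3 (α=1/3) → [556/9, 875/9, 90]
+L4 (α=1/2) → [2347/18, 2171/18, 207/2]
+L5 (α=0) → [2347/18, 2171/18, 207/2]
+L6 (α=0) → [2347/18, 2171/18, 207/2]
+L7 (α=1) → [105, 24, 157]
rounded: [105, 24, 157]

(3,1) stack=L1,L3,L4,L5,L6,L8; from [0,0,0]:
after L1 α=2/3: [488/3, 254/3, 292/3]
after L3 α=2/7: [2524/21, 2470/21, 2294/21]
after L4 α=1/2: [3719/21, 7153/42, 6347/42]
after L5 α=1/8: [2179/12, 7375/48, 7115/48]
after L6 α=1/8: [17497/96, 53977/384, 54125/384]
after L8 α=6/7: [45721/672, 427225/2688, 247661/2688]
→ [68, 159, 92]

at x=3,y=0 over L1,L3,L4,L5,L6,L8:
+L1 (α=1/6) → [97/6, 91/3, 59/2]
+L3 (α=1/3) → [556/9, 875/9, 90]
+L4 (α=1/2) → [2347/18, 2171/18, 207/2]
+L5 (α=0) → [2347/18, 2171/18, 207/2]
+L6 (α=0) → [2347/18, 2171/18, 207/2]
+L8 (α=1/3) → [3355/27, 2378/27, 81]
→ [124, 88, 81]

(1,0) stack=L1,L3,L4,L5,L6; from [0,0,0]:
L1 α=4/7: [72/7, 988/7, 788/7]
L3 α=2/3: [1444/21, 1188/7, 2188/21]
L4 α=1/4: [3173/28, 4705/28, 2895/28]
L5 α=3/8: [26029/224, 23525/224, 22203/224]
L6 α=1/5: [30117/280, 25541/280, 5975/56]
→ [108, 91, 107]

at x=1,y=1 over L1,L3,L4,L5,L6:
L1 α=1/2: [16, 159/2, 103/2]
L3 α=1/2: [77, 361/4, 535/4]
L4 α=3/5: [832/5, 1183/10, 793/10]
L5 α=6/7: [1126/5, 7243/70, 4813/70]
L6 α=6/7: [7216/35, 76963/490, 78733/490]
rounded: [206, 157, 161]
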